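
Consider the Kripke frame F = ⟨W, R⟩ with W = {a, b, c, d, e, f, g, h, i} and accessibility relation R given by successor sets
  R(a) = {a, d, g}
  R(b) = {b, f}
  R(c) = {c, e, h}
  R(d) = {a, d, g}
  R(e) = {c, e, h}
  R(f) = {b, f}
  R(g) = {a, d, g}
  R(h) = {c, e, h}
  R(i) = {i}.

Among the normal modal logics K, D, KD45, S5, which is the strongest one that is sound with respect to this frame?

Serial (axiom D): yes — every world has a successor (e.g. a R a).
Euclidean (axiom 5): yes — any two successors of a common world are R-related.
Transitive (axiom 4): yes — every two-step R-path is closed by a direct edge.
Reflexive (axiom T): yes — every world is R-related to itself.
So F validates K, D, KD45, S5. The strongest is S5.

S5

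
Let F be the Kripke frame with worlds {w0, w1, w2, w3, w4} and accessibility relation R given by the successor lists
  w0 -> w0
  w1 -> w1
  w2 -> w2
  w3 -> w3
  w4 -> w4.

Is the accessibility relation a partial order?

Yes

Reflexive: yes — every world is R-related to itself.
Transitive: yes — every two-step R-path is closed by a direct edge.
Antisymmetric: yes — no distinct pair is related both ways.
So R is a partial order.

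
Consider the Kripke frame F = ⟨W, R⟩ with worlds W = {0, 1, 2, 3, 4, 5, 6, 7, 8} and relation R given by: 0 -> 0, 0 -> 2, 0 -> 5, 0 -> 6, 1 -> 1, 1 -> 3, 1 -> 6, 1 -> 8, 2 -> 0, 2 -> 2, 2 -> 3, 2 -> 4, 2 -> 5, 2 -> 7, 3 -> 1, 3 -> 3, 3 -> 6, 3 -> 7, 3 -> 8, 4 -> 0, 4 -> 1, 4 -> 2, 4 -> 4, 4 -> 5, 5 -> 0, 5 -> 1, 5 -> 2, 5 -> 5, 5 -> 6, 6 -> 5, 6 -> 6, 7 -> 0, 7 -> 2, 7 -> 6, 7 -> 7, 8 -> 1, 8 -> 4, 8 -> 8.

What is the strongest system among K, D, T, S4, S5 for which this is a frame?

Serial (axiom D): yes — every world has a successor (e.g. 0 R 0).
Reflexive (axiom T): yes — every world is R-related to itself.
Transitive (axiom 4): no — 0 R 2 and 2 R 3, but not 0 R 3.
Euclidean (axiom 5): no — 0 R 2 and 0 R 6, but not 2 R 6.
So F validates K, D, T; S4 would additionally require R to be transitive. The strongest is T.

T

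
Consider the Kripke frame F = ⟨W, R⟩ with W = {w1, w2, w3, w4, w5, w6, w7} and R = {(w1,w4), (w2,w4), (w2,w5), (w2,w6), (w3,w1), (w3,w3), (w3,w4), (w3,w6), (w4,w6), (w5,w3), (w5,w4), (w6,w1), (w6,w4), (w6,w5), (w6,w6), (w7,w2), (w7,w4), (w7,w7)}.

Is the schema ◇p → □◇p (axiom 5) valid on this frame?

No

The schema 5 characterises exactly the Euclidean frames.
Euclidean: no — w2 R w4 and w2 R w5, but not w4 R w5.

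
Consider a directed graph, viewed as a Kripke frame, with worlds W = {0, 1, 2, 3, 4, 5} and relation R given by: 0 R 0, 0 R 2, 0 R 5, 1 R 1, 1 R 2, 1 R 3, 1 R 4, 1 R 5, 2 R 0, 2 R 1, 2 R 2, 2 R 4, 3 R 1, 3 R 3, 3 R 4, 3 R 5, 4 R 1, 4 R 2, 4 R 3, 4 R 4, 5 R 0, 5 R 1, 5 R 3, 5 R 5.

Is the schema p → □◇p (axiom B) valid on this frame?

Axiom B corresponds to the accessibility relation being symmetric.
Symmetric: yes — every pair in R has its reverse in R.

Yes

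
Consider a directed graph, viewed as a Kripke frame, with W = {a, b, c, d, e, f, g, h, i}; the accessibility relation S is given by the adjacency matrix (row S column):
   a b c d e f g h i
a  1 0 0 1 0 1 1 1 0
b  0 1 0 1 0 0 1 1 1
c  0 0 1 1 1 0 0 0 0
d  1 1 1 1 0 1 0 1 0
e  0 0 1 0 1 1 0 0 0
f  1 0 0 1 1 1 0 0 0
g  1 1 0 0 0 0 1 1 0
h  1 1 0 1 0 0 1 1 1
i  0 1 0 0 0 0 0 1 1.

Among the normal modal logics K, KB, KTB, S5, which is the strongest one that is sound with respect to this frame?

Symmetric (axiom B): yes — every pair in S has its reverse in S.
Reflexive (axiom T): yes — every world is S-related to itself.
Euclidean (axiom 5): no — a S d and a S g, but not d S g.
So F validates K, KB, KTB; S5 would additionally require S to be Euclidean. The strongest is KTB.

KTB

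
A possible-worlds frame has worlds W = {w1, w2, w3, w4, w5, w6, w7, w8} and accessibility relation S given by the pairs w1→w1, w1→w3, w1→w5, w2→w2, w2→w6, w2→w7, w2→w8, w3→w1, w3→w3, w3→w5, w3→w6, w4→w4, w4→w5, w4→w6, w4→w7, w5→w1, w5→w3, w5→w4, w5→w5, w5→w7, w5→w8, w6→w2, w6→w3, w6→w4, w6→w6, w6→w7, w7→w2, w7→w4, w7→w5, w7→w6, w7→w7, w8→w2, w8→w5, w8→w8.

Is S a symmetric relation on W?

Yes

Symmetric: yes — every pair in S has its reverse in S.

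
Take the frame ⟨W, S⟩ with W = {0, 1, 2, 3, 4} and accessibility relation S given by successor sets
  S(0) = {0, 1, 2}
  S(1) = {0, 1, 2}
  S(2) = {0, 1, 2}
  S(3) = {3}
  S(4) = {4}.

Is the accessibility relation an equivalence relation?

Yes

Reflexive: yes — every world is S-related to itself.
Symmetric: yes — every pair in S has its reverse in S.
Transitive: yes — every two-step S-path is closed by a direct edge.
So S is an equivalence relation.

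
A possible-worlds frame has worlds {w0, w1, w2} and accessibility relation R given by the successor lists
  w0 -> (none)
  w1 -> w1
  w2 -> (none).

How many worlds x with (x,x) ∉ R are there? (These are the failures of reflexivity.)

2

Enumerating: w0, w2.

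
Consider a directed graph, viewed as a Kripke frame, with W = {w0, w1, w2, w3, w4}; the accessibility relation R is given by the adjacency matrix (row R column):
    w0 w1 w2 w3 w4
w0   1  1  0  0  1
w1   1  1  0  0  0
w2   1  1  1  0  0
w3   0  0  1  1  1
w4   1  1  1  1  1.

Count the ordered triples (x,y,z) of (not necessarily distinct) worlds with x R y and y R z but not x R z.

8

Enumerating: (w0,w4,w2), (w0,w4,w3), (w1,w0,w4), (w2,w0,w4), (w3,w2,w0), (w3,w2,w1), (w3,w4,w0), (w3,w4,w1).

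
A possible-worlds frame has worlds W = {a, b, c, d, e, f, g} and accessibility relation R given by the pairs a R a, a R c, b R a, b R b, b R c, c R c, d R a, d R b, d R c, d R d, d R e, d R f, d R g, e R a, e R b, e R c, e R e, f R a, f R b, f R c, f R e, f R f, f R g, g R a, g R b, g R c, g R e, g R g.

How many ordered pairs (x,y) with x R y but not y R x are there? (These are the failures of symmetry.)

Enumerating: (a,c), (b,a), (b,c), (d,a), (d,b), (d,c), (d,e), (d,f), (d,g), (e,a), (e,b), (e,c), … and 9 more.
Total: 21.

21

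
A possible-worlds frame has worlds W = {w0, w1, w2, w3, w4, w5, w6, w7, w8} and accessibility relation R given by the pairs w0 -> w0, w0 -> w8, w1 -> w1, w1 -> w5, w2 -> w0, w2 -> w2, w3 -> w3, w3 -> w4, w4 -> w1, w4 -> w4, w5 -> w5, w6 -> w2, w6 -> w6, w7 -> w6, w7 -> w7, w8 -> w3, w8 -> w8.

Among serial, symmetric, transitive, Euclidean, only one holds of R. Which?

serial

Serial: yes — every world has a successor (e.g. w0 R w0).
Symmetric: no — w0 R w8 but not w8 R w0.
Transitive: no — w0 R w8 and w8 R w3, but not w0 R w3.
Euclidean: no — w0 R w8 and w0 R w0, but not w8 R w0.
Only serial holds.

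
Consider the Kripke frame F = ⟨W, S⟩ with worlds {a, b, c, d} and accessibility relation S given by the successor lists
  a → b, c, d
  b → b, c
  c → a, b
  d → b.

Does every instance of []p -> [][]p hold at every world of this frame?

No

By correspondence theory, 4 is valid on a frame iff S is transitive.
Transitive: no — b S c and c S a, but not b S a.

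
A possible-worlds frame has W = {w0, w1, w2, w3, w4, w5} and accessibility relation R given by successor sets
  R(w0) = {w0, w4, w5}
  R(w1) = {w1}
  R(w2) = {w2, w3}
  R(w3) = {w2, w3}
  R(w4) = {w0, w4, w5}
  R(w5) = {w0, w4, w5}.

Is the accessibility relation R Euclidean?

Yes

Euclidean: yes — any two successors of a common world are R-related.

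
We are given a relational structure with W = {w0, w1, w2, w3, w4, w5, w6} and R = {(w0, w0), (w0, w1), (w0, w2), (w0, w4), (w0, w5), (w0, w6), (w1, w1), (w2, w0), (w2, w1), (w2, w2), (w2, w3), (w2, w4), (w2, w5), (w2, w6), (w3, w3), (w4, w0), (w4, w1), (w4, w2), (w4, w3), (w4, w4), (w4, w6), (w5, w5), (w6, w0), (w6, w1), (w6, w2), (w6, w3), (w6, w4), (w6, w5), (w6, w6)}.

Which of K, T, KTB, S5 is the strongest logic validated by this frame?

Reflexive (axiom T): yes — every world is R-related to itself.
Symmetric (axiom B): no — w0 R w1 but not w1 R w0.
Euclidean (axiom 5): no — w0 R w1 and w0 R w2, but not w1 R w2.
So F validates K, T; KTB would additionally require R to be symmetric. The strongest is T.

T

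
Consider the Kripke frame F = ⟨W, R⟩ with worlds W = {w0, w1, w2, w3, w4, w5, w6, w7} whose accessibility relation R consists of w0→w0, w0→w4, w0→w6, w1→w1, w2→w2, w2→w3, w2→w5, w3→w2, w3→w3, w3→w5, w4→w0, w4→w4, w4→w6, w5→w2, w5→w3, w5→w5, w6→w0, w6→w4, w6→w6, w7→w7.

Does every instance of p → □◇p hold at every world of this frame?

Axiom B corresponds to the accessibility relation being symmetric.
Symmetric: yes — every pair in R has its reverse in R.

Yes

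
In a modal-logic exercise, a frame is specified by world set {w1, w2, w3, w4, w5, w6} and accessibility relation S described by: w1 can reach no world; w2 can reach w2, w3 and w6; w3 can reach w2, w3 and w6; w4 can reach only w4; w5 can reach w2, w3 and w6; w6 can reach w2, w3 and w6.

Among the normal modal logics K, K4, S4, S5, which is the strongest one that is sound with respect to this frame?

Transitive (axiom 4): yes — every two-step S-path is closed by a direct edge.
Reflexive (axiom T): no — w1 is not related to itself.
Euclidean (axiom 5): yes — any two successors of a common world are S-related.
So F validates K, K4; S4 would additionally require S to be reflexive. The strongest is K4.

K4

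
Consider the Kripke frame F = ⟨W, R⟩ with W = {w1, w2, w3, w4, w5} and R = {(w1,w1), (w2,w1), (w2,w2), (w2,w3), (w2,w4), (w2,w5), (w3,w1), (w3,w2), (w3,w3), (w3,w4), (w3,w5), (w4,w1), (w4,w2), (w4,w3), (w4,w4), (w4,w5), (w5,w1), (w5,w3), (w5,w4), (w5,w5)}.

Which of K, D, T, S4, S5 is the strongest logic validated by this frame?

T

Serial (axiom D): yes — every world has a successor (e.g. w1 R w1).
Reflexive (axiom T): yes — every world is R-related to itself.
Transitive (axiom 4): no — w5 R w3 and w3 R w2, but not w5 R w2.
Euclidean (axiom 5): no — w2 R w1 and w2 R w3, but not w1 R w3.
So F validates K, D, T; S4 would additionally require R to be transitive. The strongest is T.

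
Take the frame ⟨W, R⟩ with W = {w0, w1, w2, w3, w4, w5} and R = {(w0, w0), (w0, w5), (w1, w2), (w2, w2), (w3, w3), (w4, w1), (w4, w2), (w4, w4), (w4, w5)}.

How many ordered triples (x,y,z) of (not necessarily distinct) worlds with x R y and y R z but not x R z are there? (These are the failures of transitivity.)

R is transitive; there are no such tuples.

0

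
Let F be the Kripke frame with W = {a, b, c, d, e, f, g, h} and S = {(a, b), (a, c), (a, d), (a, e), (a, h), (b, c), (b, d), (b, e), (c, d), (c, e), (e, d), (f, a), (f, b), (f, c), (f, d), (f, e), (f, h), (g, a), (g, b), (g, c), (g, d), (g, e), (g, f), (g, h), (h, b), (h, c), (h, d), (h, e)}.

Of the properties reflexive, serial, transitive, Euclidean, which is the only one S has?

Reflexive: no — a is not related to itself.
Serial: no — d has no S-successor.
Transitive: yes — every two-step S-path is closed by a direct edge.
Euclidean: no — a S b and a S h, but not b S h.
Only transitive holds.

transitive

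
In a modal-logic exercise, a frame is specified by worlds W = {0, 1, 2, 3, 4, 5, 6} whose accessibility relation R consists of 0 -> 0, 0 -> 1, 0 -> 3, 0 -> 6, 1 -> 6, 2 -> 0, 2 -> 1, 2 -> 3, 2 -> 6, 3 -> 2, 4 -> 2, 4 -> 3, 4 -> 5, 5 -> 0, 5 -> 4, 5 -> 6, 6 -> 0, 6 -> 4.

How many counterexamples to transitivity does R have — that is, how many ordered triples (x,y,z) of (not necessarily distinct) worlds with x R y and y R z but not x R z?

Enumerating: (0,3,2), (0,6,4), (1,6,0), (1,6,4), (2,3,2), (2,6,4), (3,2,0), (3,2,1), (3,2,3), (3,2,6), (4,2,0), (4,2,1), … and 15 more.
Total: 27.

27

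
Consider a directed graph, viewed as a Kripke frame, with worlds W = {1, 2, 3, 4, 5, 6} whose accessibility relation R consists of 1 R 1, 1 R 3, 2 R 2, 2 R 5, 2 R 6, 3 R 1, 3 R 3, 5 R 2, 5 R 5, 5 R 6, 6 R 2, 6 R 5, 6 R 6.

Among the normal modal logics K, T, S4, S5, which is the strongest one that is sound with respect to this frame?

Reflexive (axiom T): no — 4 is not related to itself.
Transitive (axiom 4): yes — every two-step R-path is closed by a direct edge.
Euclidean (axiom 5): yes — any two successors of a common world are R-related.
So F validates K; T would additionally require R to be reflexive. The strongest is K.

K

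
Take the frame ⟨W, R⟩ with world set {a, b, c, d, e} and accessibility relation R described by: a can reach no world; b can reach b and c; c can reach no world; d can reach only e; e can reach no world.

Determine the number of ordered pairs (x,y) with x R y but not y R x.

2

Enumerating: (b,c), (d,e).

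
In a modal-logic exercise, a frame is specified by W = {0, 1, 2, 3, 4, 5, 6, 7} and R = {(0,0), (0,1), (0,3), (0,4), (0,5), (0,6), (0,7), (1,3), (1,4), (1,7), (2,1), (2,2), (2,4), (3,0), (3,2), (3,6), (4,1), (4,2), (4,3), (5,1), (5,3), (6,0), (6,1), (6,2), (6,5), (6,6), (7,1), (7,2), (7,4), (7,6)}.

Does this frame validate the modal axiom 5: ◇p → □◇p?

The schema 5 characterises exactly the Euclidean frames.
Euclidean: no — 0 R 1 and 0 R 5, but not 1 R 5.

No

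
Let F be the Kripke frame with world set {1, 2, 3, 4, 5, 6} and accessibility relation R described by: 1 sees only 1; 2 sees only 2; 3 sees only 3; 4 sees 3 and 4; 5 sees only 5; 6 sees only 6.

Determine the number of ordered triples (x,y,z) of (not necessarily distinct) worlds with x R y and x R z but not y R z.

Enumerating: (4,3,4).

1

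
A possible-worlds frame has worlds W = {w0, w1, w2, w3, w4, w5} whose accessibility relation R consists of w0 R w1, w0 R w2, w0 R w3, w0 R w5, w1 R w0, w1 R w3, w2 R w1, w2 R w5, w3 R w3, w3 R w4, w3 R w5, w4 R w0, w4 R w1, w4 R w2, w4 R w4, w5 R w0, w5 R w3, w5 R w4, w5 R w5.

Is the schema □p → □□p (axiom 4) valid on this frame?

Axiom 4 corresponds to the accessibility relation being transitive.
Transitive: no — w0 R w3 and w3 R w4, but not w0 R w4.

No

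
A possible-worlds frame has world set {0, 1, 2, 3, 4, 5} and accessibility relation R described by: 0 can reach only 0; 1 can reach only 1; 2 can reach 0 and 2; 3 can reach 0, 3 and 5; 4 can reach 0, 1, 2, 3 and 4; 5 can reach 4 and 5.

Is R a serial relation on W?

Yes

Serial: yes — every world has a successor (e.g. 0 R 0).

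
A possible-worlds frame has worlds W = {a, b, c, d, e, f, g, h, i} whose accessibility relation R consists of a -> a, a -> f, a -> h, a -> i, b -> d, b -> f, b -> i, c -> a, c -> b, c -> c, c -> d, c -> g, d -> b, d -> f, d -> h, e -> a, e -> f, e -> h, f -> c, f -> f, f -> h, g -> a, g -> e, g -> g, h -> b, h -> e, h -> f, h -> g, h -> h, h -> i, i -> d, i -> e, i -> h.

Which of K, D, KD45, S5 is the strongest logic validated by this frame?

D

Serial (axiom D): yes — every world has a successor (e.g. a R a).
Euclidean (axiom 5): no — a R f and a R i, but not f R i.
Transitive (axiom 4): no — a R f and f R c, but not a R c.
Reflexive (axiom T): no — b is not related to itself.
So F validates K, D; KD45 would additionally require R to be Euclidean and transitive. The strongest is D.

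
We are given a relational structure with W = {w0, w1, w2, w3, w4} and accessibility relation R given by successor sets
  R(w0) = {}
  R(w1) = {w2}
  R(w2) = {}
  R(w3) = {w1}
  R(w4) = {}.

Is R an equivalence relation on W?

No

Reflexive: no — w0 is not related to itself.
Symmetric: no — w1 R w2 but not w2 R w1.
Transitive: no — w3 R w1 and w1 R w2, but not w3 R w2.
So R is not an equivalence relation.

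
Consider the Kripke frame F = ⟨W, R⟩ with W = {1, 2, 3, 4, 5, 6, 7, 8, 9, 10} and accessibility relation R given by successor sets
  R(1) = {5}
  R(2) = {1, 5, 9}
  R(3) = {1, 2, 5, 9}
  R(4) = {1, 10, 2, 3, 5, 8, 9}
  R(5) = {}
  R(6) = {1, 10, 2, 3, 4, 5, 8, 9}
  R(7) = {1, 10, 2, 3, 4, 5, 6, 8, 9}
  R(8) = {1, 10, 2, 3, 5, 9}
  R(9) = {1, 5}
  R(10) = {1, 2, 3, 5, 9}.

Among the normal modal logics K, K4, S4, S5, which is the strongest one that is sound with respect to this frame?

Transitive (axiom 4): yes — every two-step R-path is closed by a direct edge.
Reflexive (axiom T): no — 1 is not related to itself.
Euclidean (axiom 5): no — 10 R 1 and 10 R 2, but not 1 R 2.
So F validates K, K4; S4 would additionally require R to be reflexive. The strongest is K4.

K4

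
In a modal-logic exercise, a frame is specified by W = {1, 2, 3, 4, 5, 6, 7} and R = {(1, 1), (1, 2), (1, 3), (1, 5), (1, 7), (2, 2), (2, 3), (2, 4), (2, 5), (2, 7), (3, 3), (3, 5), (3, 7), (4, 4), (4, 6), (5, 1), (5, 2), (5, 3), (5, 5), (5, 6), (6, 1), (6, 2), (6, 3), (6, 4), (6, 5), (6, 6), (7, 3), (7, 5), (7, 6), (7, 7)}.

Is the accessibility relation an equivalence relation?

No

Reflexive: yes — every world is R-related to itself.
Symmetric: no — 1 R 2 but not 2 R 1.
Transitive: no — 1 R 2 and 2 R 4, but not 1 R 4.
So R is not an equivalence relation.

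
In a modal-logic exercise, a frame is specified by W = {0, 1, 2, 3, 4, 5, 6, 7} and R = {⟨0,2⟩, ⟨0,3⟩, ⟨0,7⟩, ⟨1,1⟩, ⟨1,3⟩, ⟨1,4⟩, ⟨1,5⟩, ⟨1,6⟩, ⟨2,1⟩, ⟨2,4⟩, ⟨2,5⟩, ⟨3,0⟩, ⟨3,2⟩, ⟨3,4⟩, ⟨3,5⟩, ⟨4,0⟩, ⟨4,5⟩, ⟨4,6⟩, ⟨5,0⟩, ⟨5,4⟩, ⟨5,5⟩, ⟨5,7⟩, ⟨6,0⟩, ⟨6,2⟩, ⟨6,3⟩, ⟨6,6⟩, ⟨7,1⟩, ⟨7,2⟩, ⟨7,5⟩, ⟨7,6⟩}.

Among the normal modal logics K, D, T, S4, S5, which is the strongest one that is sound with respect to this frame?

D

Serial (axiom D): yes — every world has a successor (e.g. 0 R 2).
Reflexive (axiom T): no — 0 is not related to itself.
Transitive (axiom 4): no — 0 R 2 and 2 R 1, but not 0 R 1.
Euclidean (axiom 5): no — 0 R 2 and 0 R 3, but not 2 R 3.
So F validates K, D; T would additionally require R to be reflexive. The strongest is D.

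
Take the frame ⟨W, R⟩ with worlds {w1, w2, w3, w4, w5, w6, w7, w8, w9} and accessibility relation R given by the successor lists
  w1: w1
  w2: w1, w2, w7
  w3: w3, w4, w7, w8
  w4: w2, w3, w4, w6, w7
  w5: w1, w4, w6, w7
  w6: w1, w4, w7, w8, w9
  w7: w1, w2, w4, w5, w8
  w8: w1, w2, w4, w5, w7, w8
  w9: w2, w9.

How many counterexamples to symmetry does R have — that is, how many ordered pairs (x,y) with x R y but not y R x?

Enumerating: (w2,w1), (w3,w7), (w3,w8), (w4,w2), (w5,w1), (w5,w4), (w5,w6), (w6,w1), (w6,w7), (w6,w8), (w6,w9), (w7,w1), (w8,w1), (w8,w2), (w8,w4), (w8,w5), (w9,w2).

17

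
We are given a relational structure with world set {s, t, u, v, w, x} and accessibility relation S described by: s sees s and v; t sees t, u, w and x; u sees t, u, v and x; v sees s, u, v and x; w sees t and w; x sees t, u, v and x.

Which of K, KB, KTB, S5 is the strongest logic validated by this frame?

KTB

Symmetric (axiom B): yes — every pair in S has its reverse in S.
Reflexive (axiom T): yes — every world is S-related to itself.
Euclidean (axiom 5): no — t S u and t S w, but not u S w.
So F validates K, KB, KTB; S5 would additionally require S to be Euclidean. The strongest is KTB.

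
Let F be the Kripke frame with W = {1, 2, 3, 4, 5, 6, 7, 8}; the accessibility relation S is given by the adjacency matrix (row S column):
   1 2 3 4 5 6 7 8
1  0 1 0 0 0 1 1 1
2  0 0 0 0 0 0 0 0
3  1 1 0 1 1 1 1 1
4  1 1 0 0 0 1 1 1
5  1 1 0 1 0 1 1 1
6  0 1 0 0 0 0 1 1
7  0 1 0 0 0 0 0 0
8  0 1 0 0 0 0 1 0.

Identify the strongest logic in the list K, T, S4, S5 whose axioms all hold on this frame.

K

Reflexive (axiom T): no — 1 is not related to itself.
Transitive (axiom 4): yes — every two-step S-path is closed by a direct edge.
Euclidean (axiom 5): no — 1 S 2 and 1 S 6, but not 2 S 6.
So F validates K; T would additionally require S to be reflexive. The strongest is K.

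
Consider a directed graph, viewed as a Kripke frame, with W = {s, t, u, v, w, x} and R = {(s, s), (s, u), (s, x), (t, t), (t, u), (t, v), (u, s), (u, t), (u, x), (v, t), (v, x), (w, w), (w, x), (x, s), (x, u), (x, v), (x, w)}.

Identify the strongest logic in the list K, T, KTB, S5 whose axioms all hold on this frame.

K

Reflexive (axiom T): no — u is not related to itself.
Symmetric (axiom B): yes — every pair in R has its reverse in R.
Euclidean (axiom 5): no — t R u and t R v, but not u R v.
So F validates K; T would additionally require R to be reflexive. The strongest is K.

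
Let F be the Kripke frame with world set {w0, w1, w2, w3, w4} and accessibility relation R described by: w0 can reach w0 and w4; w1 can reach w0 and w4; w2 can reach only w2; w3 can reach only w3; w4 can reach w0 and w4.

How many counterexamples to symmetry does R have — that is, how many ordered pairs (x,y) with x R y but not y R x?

Enumerating: (w1,w0), (w1,w4).

2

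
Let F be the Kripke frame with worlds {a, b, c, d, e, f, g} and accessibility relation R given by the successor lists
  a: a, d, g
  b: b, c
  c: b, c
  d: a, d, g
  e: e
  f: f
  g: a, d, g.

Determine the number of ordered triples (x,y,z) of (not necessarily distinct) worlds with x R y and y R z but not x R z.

R is transitive; there are no such tuples.

0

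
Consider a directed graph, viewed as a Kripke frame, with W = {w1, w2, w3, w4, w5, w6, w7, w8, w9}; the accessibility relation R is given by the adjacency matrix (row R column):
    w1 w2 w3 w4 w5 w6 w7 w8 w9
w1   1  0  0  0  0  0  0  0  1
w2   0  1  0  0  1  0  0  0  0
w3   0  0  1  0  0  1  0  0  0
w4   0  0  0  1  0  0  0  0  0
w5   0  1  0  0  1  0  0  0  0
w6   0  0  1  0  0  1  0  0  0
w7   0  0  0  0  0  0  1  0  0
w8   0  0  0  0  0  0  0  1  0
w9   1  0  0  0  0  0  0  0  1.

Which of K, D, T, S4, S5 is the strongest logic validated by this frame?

S5

Serial (axiom D): yes — every world has a successor (e.g. w1 R w1).
Reflexive (axiom T): yes — every world is R-related to itself.
Transitive (axiom 4): yes — every two-step R-path is closed by a direct edge.
Euclidean (axiom 5): yes — any two successors of a common world are R-related.
So F validates K, D, T, S4, S5. The strongest is S5.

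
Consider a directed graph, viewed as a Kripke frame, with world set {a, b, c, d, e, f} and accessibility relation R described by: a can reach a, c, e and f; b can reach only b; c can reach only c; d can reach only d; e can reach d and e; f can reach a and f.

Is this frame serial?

Serial: yes — every world has a successor (e.g. a R a).

Yes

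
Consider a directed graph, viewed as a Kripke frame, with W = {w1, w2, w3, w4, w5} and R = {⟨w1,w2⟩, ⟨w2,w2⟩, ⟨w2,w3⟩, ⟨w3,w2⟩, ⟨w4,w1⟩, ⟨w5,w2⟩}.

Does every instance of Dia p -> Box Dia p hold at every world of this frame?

No

The schema 5 characterises exactly the Euclidean frames.
Euclidean: no — w2 R w3 and w2 R w3, but not w3 R w3.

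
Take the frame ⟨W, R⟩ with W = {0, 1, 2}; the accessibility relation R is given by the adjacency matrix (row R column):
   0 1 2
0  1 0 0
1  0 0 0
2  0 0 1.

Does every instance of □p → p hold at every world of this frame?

No

Axiom T corresponds to the accessibility relation being reflexive.
Reflexive: no — 1 is not related to itself.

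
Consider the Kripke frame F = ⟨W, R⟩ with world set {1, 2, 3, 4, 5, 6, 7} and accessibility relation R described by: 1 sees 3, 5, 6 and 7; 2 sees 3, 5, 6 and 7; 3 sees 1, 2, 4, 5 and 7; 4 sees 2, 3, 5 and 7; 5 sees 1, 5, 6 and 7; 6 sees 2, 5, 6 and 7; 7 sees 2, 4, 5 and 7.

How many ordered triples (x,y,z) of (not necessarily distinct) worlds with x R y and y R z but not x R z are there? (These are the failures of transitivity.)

Enumerating: (1,3,1), (1,3,2), (1,3,4), (1,5,1), (1,6,2), (1,7,2), (1,7,4), (2,3,1), (2,3,2), (2,3,4), (2,5,1), (2,6,2), … and 26 more.
Total: 38.

38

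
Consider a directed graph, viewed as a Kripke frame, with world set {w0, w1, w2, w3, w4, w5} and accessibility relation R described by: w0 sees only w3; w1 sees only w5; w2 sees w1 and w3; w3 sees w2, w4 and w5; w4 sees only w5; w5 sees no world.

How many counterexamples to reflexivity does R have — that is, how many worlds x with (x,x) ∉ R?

6

Enumerating: w0, w1, w2, w3, w4, w5.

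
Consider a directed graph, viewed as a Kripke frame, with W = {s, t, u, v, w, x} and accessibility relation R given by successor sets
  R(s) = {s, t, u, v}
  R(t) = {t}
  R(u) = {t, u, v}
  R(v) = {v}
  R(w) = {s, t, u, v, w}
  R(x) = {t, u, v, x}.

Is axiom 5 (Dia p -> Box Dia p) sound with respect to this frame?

No

By correspondence theory, 5 is valid on a frame iff R is Euclidean.
Euclidean: no — s R t and s R u, but not t R u.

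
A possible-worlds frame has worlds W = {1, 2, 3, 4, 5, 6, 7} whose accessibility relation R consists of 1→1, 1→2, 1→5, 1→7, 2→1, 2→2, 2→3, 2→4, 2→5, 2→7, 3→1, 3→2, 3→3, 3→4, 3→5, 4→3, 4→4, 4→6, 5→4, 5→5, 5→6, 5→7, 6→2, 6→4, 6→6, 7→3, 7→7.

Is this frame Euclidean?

Euclidean: no — 1 R 5 and 1 R 2, but not 5 R 2.

No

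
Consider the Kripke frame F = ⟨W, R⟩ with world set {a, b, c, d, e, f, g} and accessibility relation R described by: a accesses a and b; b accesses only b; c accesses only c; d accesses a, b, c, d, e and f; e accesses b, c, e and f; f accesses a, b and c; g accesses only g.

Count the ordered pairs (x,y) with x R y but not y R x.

Enumerating: (a,b), (d,a), (d,b), (d,c), (d,e), (d,f), (e,b), (e,c), (e,f), (f,a), (f,b), (f,c).

12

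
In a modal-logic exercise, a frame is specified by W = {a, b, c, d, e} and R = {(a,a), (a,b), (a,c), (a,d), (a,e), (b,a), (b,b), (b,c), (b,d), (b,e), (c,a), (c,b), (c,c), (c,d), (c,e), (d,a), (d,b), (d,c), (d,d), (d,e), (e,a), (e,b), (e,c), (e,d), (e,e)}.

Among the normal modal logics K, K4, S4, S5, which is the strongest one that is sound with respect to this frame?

S5

Transitive (axiom 4): yes — every two-step R-path is closed by a direct edge.
Reflexive (axiom T): yes — every world is R-related to itself.
Euclidean (axiom 5): yes — any two successors of a common world are R-related.
So F validates K, K4, S4, S5. The strongest is S5.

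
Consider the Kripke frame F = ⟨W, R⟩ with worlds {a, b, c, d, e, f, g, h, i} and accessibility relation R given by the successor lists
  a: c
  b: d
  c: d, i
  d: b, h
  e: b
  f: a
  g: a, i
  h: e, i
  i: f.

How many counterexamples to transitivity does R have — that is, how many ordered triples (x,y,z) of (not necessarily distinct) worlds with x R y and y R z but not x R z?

Enumerating: (a,c,d), (a,c,i), (b,d,b), (b,d,h), (c,d,b), (c,d,h), (c,i,f), (d,b,d), (d,h,e), (d,h,i), (e,b,d), (f,a,c), (g,a,c), (g,i,f), (h,e,b), (h,i,f), (i,f,a).

17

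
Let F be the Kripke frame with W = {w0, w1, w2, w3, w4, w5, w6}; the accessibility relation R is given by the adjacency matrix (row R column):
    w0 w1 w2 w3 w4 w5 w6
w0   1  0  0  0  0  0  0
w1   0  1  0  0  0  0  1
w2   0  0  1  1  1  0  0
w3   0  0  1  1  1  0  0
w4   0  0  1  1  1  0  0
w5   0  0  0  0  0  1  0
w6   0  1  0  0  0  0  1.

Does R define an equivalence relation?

Reflexive: yes — every world is R-related to itself.
Symmetric: yes — every pair in R has its reverse in R.
Transitive: yes — every two-step R-path is closed by a direct edge.
So R is an equivalence relation.

Yes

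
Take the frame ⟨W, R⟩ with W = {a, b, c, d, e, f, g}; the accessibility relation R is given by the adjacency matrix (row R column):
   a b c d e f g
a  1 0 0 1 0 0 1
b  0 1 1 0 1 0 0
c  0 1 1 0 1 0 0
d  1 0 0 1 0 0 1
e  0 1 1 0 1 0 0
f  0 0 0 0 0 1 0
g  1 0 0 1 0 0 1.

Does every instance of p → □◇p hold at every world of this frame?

Axiom B corresponds to the accessibility relation being symmetric.
Symmetric: yes — every pair in R has its reverse in R.

Yes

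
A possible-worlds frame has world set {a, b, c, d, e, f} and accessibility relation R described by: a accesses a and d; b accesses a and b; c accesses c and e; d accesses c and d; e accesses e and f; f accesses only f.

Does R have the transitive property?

Transitive: no — a R d and d R c, but not a R c.

No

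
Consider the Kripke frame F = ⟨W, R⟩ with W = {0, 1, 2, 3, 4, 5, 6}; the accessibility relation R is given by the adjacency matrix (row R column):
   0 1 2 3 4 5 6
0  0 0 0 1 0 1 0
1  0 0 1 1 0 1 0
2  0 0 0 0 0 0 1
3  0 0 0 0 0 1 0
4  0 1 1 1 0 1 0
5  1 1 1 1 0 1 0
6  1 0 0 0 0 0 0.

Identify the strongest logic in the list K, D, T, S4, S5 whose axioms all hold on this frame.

Serial (axiom D): yes — every world has a successor (e.g. 0 R 3).
Reflexive (axiom T): no — 0 is not related to itself.
Transitive (axiom 4): no — 0 R 5 and 5 R 1, but not 0 R 1.
Euclidean (axiom 5): no — 1 R 2 and 1 R 3, but not 2 R 3.
So F validates K, D; T would additionally require R to be reflexive. The strongest is D.

D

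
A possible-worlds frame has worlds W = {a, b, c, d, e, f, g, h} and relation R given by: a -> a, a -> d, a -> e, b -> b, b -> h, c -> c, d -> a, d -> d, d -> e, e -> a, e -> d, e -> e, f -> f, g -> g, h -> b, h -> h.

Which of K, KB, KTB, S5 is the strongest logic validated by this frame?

Symmetric (axiom B): yes — every pair in R has its reverse in R.
Reflexive (axiom T): yes — every world is R-related to itself.
Euclidean (axiom 5): yes — any two successors of a common world are R-related.
So F validates K, KB, KTB, S5. The strongest is S5.

S5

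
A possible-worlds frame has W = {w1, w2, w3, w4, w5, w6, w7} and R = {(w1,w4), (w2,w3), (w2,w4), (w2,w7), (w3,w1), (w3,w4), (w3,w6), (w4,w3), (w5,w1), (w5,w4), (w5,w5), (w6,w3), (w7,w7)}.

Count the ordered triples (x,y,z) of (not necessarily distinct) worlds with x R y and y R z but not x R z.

12

Enumerating: (w1,w4,w3), (w2,w3,w1), (w2,w3,w6), (w3,w4,w3), (w3,w6,w3), (w4,w3,w1), (w4,w3,w4), (w4,w3,w6), (w5,w4,w3), (w6,w3,w1), (w6,w3,w4), (w6,w3,w6).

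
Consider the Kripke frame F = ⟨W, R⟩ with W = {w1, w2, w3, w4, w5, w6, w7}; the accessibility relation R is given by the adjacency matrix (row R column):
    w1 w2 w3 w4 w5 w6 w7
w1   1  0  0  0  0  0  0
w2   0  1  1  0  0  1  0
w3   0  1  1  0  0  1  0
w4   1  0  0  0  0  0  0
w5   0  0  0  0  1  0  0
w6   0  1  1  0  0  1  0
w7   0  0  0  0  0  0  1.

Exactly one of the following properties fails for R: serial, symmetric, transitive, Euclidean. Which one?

symmetric

Serial: yes — every world has a successor (e.g. w1 R w1).
Symmetric: no — w4 R w1 but not w1 R w4.
Transitive: yes — every two-step R-path is closed by a direct edge.
Euclidean: yes — any two successors of a common world are R-related.
Only symmetric fails.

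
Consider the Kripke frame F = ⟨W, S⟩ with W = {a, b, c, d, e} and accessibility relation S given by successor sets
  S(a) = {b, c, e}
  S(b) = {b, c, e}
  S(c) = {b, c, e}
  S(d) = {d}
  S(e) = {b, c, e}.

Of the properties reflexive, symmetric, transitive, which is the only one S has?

Reflexive: no — a is not related to itself.
Symmetric: no — a S b but not b S a.
Transitive: yes — every two-step S-path is closed by a direct edge.
Only transitive holds.

transitive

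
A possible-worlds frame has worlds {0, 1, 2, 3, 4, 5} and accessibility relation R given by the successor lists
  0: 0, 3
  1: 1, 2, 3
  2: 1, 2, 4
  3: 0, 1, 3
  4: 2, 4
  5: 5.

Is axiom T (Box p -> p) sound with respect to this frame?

Yes

By correspondence theory, T is valid on a frame iff R is reflexive.
Reflexive: yes — every world is R-related to itself.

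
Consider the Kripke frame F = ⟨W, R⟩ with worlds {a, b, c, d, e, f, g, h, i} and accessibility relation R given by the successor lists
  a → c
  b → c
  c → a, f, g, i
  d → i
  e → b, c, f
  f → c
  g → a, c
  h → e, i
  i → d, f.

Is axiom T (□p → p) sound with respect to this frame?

The schema T characterises exactly the reflexive frames.
Reflexive: no — a is not related to itself.

No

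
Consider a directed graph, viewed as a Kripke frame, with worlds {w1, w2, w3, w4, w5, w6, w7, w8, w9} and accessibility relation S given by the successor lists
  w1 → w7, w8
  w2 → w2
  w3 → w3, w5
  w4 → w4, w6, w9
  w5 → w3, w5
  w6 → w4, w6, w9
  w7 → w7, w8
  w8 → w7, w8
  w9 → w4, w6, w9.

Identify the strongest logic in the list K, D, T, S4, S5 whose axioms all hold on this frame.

Serial (axiom D): yes — every world has a successor (e.g. w1 S w7).
Reflexive (axiom T): no — w1 is not related to itself.
Transitive (axiom 4): yes — every two-step S-path is closed by a direct edge.
Euclidean (axiom 5): yes — any two successors of a common world are S-related.
So F validates K, D; T would additionally require S to be reflexive. The strongest is D.

D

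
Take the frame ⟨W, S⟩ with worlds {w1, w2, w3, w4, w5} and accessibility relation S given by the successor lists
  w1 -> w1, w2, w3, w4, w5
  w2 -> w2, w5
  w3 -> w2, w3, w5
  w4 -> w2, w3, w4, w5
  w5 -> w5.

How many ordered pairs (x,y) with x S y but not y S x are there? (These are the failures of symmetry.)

Enumerating: (w1,w2), (w1,w3), (w1,w4), (w1,w5), (w2,w5), (w3,w2), (w3,w5), (w4,w2), (w4,w3), (w4,w5).

10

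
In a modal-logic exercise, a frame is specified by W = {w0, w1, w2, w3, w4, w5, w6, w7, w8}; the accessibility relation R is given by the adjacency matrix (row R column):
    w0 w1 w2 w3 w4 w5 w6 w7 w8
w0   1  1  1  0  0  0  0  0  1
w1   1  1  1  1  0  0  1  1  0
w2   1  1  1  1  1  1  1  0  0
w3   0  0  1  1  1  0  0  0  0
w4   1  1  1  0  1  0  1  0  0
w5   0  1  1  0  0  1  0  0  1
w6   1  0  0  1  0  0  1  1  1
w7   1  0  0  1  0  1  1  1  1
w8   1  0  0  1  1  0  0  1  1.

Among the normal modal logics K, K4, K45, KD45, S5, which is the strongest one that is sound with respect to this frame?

K

Transitive (axiom 4): no — w0 R w1 and w1 R w3, but not w0 R w3.
Euclidean (axiom 5): no — w0 R w1 and w0 R w8, but not w1 R w8.
Serial (axiom D): yes — every world has a successor (e.g. w0 R w0).
Reflexive (axiom T): yes — every world is R-related to itself.
So F validates K; K4 would additionally require R to be transitive. The strongest is K.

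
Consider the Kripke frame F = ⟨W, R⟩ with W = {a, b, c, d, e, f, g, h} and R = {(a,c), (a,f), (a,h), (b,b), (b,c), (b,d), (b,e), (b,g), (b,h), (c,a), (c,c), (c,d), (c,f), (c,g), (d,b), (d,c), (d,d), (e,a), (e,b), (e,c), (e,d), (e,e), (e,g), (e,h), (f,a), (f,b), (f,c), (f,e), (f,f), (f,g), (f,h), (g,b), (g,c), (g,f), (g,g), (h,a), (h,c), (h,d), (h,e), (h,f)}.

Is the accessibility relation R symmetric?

No

Symmetric: no — b R c but not c R b.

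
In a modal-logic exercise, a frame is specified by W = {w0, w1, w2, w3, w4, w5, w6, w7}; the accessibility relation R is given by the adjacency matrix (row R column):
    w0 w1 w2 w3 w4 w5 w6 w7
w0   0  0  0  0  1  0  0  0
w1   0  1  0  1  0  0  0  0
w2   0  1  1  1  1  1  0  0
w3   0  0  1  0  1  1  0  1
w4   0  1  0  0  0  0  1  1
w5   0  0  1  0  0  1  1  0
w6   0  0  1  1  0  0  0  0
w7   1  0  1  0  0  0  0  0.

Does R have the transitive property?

Transitive: no — w0 R w4 and w4 R w1, but not w0 R w1.

No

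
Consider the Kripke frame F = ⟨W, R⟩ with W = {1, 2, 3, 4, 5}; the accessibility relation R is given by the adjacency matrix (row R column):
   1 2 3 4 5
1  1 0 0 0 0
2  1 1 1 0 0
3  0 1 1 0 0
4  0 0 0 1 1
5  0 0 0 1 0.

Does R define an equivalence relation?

No

Reflexive: no — 5 is not related to itself.
Symmetric: no — 2 R 1 but not 1 R 2.
Transitive: no — 3 R 2 and 2 R 1, but not 3 R 1.
So R is not an equivalence relation.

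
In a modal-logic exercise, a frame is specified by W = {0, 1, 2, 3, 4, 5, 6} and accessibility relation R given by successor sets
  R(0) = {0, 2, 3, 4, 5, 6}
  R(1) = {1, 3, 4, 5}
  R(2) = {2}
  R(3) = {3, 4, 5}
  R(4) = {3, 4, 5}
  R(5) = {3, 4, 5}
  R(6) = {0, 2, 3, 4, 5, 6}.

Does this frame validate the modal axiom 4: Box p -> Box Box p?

Yes

By correspondence theory, 4 is valid on a frame iff R is transitive.
Transitive: yes — every two-step R-path is closed by a direct edge.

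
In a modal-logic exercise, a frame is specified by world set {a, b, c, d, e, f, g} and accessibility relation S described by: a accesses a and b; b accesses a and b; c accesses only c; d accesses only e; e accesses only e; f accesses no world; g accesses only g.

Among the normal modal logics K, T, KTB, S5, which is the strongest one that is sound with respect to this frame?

K

Reflexive (axiom T): no — d is not related to itself.
Symmetric (axiom B): no — d S e but not e S d.
Euclidean (axiom 5): yes — any two successors of a common world are S-related.
So F validates K; T would additionally require S to be reflexive. The strongest is K.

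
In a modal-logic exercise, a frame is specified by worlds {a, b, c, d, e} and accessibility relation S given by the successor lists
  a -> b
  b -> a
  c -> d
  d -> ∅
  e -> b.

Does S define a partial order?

Reflexive: no — a is not related to itself.
Transitive: no — e S b and b S a, but not e S a.
Antisymmetric: no — a S b and b S a with a ≠ b.
So S is not a partial order.

No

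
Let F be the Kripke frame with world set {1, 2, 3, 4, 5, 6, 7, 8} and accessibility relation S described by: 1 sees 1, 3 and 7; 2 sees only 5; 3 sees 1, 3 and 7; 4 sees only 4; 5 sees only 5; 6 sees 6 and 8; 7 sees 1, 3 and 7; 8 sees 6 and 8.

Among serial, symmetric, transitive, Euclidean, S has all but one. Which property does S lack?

Serial: yes — every world has a successor (e.g. 1 S 1).
Symmetric: no — 2 S 5 but not 5 S 2.
Transitive: yes — every two-step S-path is closed by a direct edge.
Euclidean: yes — any two successors of a common world are S-related.
Only symmetric fails.

symmetric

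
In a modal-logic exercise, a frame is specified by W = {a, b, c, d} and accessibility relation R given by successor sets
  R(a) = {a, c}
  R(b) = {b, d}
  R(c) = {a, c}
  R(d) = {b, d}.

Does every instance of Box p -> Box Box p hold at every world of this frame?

Yes

The schema 4 characterises exactly the transitive frames.
Transitive: yes — every two-step R-path is closed by a direct edge.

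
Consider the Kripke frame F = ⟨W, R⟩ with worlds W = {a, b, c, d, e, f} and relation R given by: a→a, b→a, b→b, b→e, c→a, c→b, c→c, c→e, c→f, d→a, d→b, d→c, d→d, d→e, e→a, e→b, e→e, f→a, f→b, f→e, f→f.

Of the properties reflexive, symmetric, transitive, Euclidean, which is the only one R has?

reflexive

Reflexive: yes — every world is R-related to itself.
Symmetric: no — b R a but not a R b.
Transitive: no — d R c and c R f, but not d R f.
Euclidean: no — b R a and b R e, but not a R e.
Only reflexive holds.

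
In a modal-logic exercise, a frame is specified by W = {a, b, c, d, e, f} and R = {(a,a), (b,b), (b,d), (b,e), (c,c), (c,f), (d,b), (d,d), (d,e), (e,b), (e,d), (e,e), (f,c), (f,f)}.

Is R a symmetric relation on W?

Symmetric: yes — every pair in R has its reverse in R.

Yes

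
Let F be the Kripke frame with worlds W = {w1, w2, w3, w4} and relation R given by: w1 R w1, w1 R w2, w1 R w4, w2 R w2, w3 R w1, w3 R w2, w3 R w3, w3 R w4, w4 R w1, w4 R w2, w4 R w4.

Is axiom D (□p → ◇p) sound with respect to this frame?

Yes

Axiom D corresponds to the accessibility relation being serial.
Serial: yes — every world has a successor (e.g. w1 R w1).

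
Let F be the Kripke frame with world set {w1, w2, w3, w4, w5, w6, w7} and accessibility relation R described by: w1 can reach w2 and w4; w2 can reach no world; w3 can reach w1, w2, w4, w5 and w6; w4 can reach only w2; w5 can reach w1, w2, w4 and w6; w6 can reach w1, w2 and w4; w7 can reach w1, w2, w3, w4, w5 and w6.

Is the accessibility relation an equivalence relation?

No

Reflexive: no — w1 is not related to itself.
Symmetric: no — w1 R w2 but not w2 R w1.
Transitive: yes — every two-step R-path is closed by a direct edge.
So R is not an equivalence relation.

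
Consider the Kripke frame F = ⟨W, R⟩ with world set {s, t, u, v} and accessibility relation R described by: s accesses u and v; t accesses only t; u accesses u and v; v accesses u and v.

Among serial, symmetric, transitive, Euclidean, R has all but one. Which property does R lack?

symmetric

Serial: yes — every world has a successor (e.g. s R u).
Symmetric: no — s R u but not u R s.
Transitive: yes — every two-step R-path is closed by a direct edge.
Euclidean: yes — any two successors of a common world are R-related.
Only symmetric fails.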